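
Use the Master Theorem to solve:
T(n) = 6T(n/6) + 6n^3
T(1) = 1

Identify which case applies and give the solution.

a=6, b=6, f(n)=6n^3. log_6(6) = 1. Since c=3 > 1 and the regularity condition holds (6(n/6)^3 = (6/6^3)n^3 with 6/6^3 < 1), Case 3 applies: T(n) = Θ(f(n)) = O(n^3).

Answer: O(n^3) - Case 3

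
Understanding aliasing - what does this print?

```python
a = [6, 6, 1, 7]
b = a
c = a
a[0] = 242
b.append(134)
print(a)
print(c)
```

Key concept: multiple aliases.
Step by step:
`a = [6, 6, 1, 7]` → a = [6, 6, 1, 7]
`b = a` → b = [6, 6, 1, 7] (same object as a)
`c = a` → c = [6, 6, 1, 7] (same object as a, b)
`a[0] = 242` → a = [242, 6, 1, 7] (same object as b, c); b = [242, 6, 1, 7] (same object as a, c); c = [242, 6, 1, 7] (same object as a, b)
`b.append(134)` → a = [242, 6, 1, 7, 134] (same object as b, c); b = [242, 6, 1, 7, 134] (same object as a, c); c = [242, 6, 1, 7, 134] (same object as a, b)
`print(a)` → prints [242, 6, 1, 7, 134]
`print(c)` → prints [242, 6, 1, 7, 134]

Answer:
[242, 6, 1, 7, 134]
[242, 6, 1, 7, 134]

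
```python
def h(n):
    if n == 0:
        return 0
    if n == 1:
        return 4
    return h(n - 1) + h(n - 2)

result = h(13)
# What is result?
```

Build up from base cases: h(0)=0, h(1)=4, h(2)=4, h(3)=8, h(4)=12, h(5)=20, h(6)=32, ..., h(13)=932

Answer: 932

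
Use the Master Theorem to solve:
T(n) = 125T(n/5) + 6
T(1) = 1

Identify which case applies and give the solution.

a=125, b=5, f(n)=6. log_5(125) = 3. Since c=0 < 3, Case 1 applies: T(n) = Θ(n^log_b(a)) = O(n^3).

Answer: O(n^3) - Case 1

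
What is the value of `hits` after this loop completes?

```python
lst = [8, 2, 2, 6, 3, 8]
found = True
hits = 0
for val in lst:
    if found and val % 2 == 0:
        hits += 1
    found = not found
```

Count even values at even positions
`hits` takes the values: 0 → 1 → 2

Answer: 2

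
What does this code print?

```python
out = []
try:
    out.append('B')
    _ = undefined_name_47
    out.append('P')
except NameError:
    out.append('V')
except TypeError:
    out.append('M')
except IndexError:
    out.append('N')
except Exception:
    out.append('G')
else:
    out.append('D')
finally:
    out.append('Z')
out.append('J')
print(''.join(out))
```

Execution trace: 'B' (try body) → 'V' (except NameError) → 'Z' (finally) → 'J' (after the try/except). Output: BVZJ

Answer: BVZJ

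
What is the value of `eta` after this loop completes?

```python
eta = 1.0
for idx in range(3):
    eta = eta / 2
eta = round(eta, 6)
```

Halving LR 3 times: 1 / 2^3
`eta` takes the values: 1.0 → 0.5 → 0.25 → 0.125

Answer: 0.125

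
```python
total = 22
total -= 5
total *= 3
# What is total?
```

Trace:
`total = 22` → total = 22
`total -= 5` → total = 17
`total *= 3` → total = 51
So total = 51

Answer: 51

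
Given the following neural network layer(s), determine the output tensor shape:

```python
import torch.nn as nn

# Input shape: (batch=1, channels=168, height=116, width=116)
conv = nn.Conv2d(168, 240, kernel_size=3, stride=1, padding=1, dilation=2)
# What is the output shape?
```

Input: (1, 168, 116, 116) -> Output: (1, 240, 114, 114)

Answer: (1, 240, 114, 114)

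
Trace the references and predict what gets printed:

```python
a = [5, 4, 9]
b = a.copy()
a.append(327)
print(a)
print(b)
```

Key concept: list.copy() creates independent copy.
Step by step:
`a = [5, 4, 9]` → a = [5, 4, 9]
`b = a.copy()` → b = [5, 4, 9]
`a.append(327)` → a = [5, 4, 9, 327]
`print(a)` → prints [5, 4, 9, 327]
`print(b)` → prints [5, 4, 9]

Answer:
[5, 4, 9, 327]
[5, 4, 9]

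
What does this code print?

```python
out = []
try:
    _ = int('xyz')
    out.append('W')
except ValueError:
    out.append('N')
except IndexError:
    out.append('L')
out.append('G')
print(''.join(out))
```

Execution trace: 'N' (except ValueError) → 'G' (after the try/except). Output: NG

Answer: NG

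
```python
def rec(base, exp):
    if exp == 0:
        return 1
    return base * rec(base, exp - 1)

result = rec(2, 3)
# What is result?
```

rec(2, 3) = 2 * 2 * 2 = 8

Answer: 8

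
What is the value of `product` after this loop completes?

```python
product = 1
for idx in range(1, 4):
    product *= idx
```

3! = 6
`product` takes the values: 1 → 2 → 6

Answer: 6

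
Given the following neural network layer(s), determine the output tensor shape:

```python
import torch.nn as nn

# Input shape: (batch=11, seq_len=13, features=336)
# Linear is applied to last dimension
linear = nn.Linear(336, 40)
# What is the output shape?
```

Input: (11, 13, 336) -> Output: (11, 13, 40)

Answer: (11, 13, 40)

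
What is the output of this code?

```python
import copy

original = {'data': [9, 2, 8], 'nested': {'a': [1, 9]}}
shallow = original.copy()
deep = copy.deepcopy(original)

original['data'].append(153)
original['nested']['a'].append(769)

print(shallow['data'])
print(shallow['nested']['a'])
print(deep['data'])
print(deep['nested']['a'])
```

Key concept: comparing shallow vs deep copy.
Step by step:
`original = {'data': [9, 2, 8], 'nested': {'a': [1, 9]}}` → original = {'data': [9, 2, 8], 'nested': {'a': [1, 9]}}
`shallow = original.copy()` → shallow = {'data': [9, 2, 8], 'nested': {'a': [1, 9]}}
`deep = copy.deepcopy(original)` → deep = {'data': [9, 2, 8], 'nested': {'a': [1, 9]}}
`original['data'].append(153)` → original = {'data': [9, 2, 8, 153], 'nested': {'a': [1, 9]}}; shallow = {'data': [9, 2, 8, 153], 'nested': {'a': [1, 9]}}
`original['nested']['a'].append(769)` → original = {'data': [9, 2, 8, 153], 'nested': {'a': [1, 9, 769]}}; shallow = {'data': [9, 2, 8, 153], 'nested': {'a': [1, 9, 769]}}
`print(shallow['data'])` → prints [9, 2, 8, 153]
`print(shallow['nested']['a'])` → prints [1, 9, 769]
`print(deep['data'])` → prints [9, 2, 8]
`print(deep['nested']['a'])` → prints [1, 9]

Answer:
[9, 2, 8, 153]
[1, 9, 769]
[9, 2, 8]
[1, 9]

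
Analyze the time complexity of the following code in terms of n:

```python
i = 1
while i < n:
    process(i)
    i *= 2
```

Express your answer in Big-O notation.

This is Logarithmic loop. Time complexity: O(log n).

Answer: O(log n)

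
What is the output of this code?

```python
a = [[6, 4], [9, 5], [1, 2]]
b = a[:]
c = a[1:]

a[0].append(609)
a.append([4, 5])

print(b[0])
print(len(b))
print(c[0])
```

Key concept: slice with nested mutation.
Step by step:
`a = [[6, 4], [9, 5], [1, 2]]` → a = [[6, 4], [9, 5], [1, 2]]
`b = a[:]` → b = [[6, 4], [9, 5], [1, 2]]
`c = a[1:]` → c = [[9, 5], [1, 2]]
`a[0].append(609)` → a = [[6, 4, 609], [9, 5], [1, 2]]; b = [[6, 4, 609], [9, 5], [1, 2]]
`a.append([4, 5])` → a = [[6, 4, 609], [9, 5], [1, 2], [4, 5]]
`print(b[0])` → prints [6, 4, 609]
`print(len(b))` → prints 3
`print(c[0])` → prints [9, 5]

Answer:
[6, 4, 609]
3
[9, 5]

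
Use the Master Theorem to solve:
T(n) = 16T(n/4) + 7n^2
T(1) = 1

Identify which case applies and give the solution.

a=16, b=4, f(n)=7n^2. log_4(16) = 2. Since c=2 = 2, Case 2 applies: T(n) = Θ(n^log_b(a) · log n) = O(n^2 log n).

Answer: O(n^2 log n) - Case 2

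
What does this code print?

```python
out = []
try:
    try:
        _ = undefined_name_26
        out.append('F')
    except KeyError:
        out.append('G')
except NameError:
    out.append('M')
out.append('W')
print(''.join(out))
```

Execution trace: 'M' (outer except NameError) → 'W' (after the try/except). Output: MW

Answer: MW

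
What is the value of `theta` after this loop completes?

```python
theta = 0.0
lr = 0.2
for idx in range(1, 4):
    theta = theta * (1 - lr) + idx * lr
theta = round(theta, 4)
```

Moving average with lr=0.2
`theta` takes the values: 0.0 → 0.2 → 0.56 → 1.048

Answer: 1.048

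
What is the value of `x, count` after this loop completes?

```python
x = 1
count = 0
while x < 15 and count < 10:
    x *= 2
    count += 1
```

Double until >= 15 or 10 iterations
`x, count` takes the values: (1, 0) → (2, 0) → (2, 1) → (4, 1) → (4, 2) → (8, 2) → (8, 3) → (16, 3) → (16, 4)

Answer: 16, 4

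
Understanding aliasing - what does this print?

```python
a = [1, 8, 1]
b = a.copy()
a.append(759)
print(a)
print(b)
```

Key concept: list.copy() creates independent copy.
Step by step:
`a = [1, 8, 1]` → a = [1, 8, 1]
`b = a.copy()` → b = [1, 8, 1]
`a.append(759)` → a = [1, 8, 1, 759]
`print(a)` → prints [1, 8, 1, 759]
`print(b)` → prints [1, 8, 1]

Answer:
[1, 8, 1, 759]
[1, 8, 1]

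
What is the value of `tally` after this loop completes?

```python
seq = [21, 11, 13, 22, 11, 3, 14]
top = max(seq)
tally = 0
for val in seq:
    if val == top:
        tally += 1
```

Count of max value 22 in [21, 11, 13, 22, 11, 3, 14]
`tally` takes the values: 0 → 1

Answer: 1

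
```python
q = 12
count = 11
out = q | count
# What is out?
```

Trace:
`q = 12` → q = 12
`count = 11` → count = 11
`out = q | count` → out = 15
So out = 15

Answer: 15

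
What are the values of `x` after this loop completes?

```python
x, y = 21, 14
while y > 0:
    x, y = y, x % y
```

GCD of 21 and 14
`x` takes the values: 21 → 14 → 7

Answer: 7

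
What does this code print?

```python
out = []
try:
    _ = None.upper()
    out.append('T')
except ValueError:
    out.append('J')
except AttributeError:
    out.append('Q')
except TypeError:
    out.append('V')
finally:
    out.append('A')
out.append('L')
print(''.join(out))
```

Execution trace: 'Q' (except AttributeError) → 'A' (finally) → 'L' (after the try/except). Output: QAL

Answer: QAL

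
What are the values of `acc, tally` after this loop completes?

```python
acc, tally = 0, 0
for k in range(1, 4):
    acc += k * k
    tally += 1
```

Sum of squares and count
`acc, tally` takes the values: (0, 0) → (1, 0) → (1, 1) → (5, 1) → (5, 2) → (14, 2) → (14, 3)

Answer: 14, 3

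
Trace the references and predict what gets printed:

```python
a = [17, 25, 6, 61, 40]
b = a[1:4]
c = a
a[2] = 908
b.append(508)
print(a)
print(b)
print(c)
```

Key concept: slice vs alias.
Step by step:
`a = [17, 25, 6, 61, 40]` → a = [17, 25, 6, 61, 40]
`b = a[1:4]` → b = [25, 6, 61]
`c = a` → c = [17, 25, 6, 61, 40] (same object as a)
`a[2] = 908` → a = [17, 25, 908, 61, 40] (same object as c); c = [17, 25, 908, 61, 40] (same object as a)
`b.append(508)` → b = [25, 6, 61, 508]
`print(a)` → prints [17, 25, 908, 61, 40]
`print(b)` → prints [25, 6, 61, 508]
`print(c)` → prints [17, 25, 908, 61, 40]

Answer:
[17, 25, 908, 61, 40]
[25, 6, 61, 508]
[17, 25, 908, 61, 40]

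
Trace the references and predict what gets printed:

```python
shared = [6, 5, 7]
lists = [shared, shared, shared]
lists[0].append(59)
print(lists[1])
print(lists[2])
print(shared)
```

Key concept: list of same reference.
Step by step:
`shared = [6, 5, 7]` → shared = [6, 5, 7]
`lists = [shared, shared, shared]` → lists = [[6, 5, 7], [6, 5, 7], [6, 5, 7]]
`lists[0].append(59)` → shared = [6, 5, 7, 59]; lists = [[6, 5, 7, 59], [6, 5, 7, 59], [6, 5, 7, 59]]
`print(lists[1])` → prints [6, 5, 7, 59]
`print(lists[2])` → prints [6, 5, 7, 59]
`print(shared)` → prints [6, 5, 7, 59]

Answer:
[6, 5, 7, 59]
[6, 5, 7, 59]
[6, 5, 7, 59]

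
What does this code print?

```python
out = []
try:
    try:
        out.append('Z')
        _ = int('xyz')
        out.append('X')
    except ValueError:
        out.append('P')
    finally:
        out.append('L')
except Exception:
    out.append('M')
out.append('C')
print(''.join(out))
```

Execution trace: 'Z' (inner try body) → 'P' (inner except ValueError) → 'L' (inner finally) → 'C' (after the try/except). Output: ZPLC

Answer: ZPLC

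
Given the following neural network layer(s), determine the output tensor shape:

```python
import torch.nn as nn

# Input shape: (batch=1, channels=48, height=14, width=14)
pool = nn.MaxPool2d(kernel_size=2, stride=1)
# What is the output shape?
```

Input: (1, 48, 14, 14) -> Output: (1, 48, 13, 13)

Answer: (1, 48, 13, 13)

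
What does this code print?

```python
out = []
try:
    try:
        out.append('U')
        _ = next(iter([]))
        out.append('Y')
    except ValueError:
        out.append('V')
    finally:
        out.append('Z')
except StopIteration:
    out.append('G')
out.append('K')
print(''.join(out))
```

Execution trace: 'U' (try body) → 'Z' (finally) → 'G' (outer except StopIteration) → 'K' (after the try/except). Output: UZGK

Answer: UZGK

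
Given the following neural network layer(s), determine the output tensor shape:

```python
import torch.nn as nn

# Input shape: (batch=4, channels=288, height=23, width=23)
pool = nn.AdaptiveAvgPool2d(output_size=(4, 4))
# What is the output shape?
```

Input: (4, 288, 23, 23) -> Output: (4, 288, 4, 4)

Answer: (4, 288, 4, 4)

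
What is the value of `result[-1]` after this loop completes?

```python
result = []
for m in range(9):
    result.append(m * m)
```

Last element of squares 0 to 8
`result` takes the values: [] → [0] → [0, 1] → [0, 1, 4] → [0, 1, 4, 9] → [0, 1, 4, 9, 16] → [0, 1, 4, 9, 16, 25] → [0, 1, 4, 9, 16, 25, 36] → [0, 1, 4, 9, 16, 25, 36, 49] → [0, 1, 4, 9, 16, 25, 36, 49, 64]
So `result[-1]` = 64

Answer: 64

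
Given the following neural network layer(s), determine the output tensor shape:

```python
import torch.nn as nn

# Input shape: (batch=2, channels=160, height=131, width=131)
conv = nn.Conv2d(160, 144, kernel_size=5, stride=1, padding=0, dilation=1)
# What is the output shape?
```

Input: (2, 160, 131, 131) -> Output: (2, 144, 127, 127)

Answer: (2, 144, 127, 127)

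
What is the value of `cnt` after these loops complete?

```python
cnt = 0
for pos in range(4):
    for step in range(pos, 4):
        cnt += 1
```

Upper triangle: 4 + 3 + ... + 1
`cnt` takes the values: 0 → 1 → 2 → 3 → 4 → 5 → 6 → 7 → 8 → 9 → 10

Answer: 10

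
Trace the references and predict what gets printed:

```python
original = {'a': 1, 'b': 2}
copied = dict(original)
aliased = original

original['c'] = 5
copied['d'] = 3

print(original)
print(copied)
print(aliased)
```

Key concept: dict() creates copy, assignment creates alias.
Step by step:
`original = {'a': 1, 'b': 2}` → original = {'a': 1, 'b': 2}
`copied = dict(original)` → copied = {'a': 1, 'b': 2}
`aliased = original` → aliased = {'a': 1, 'b': 2} (same object as original)
`original['c'] = 5` → original = {'a': 1, 'b': 2, 'c': 5} (same object as aliased); aliased = {'a': 1, 'b': 2, 'c': 5} (same object as original)
`copied['d'] = 3` → copied = {'a': 1, 'b': 2, 'd': 3}
`print(original)` → prints {'a': 1, 'b': 2, 'c': 5}
`print(copied)` → prints {'a': 1, 'b': 2, 'd': 3}
`print(aliased)` → prints {'a': 1, 'b': 2, 'c': 5}

Answer:
{'a': 1, 'b': 2, 'c': 5}
{'a': 1, 'b': 2, 'd': 3}
{'a': 1, 'b': 2, 'c': 5}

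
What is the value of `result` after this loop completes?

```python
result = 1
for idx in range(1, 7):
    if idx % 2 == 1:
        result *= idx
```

Product of odd numbers 1 to 6
`result` takes the values: 1 → 3 → 15

Answer: 15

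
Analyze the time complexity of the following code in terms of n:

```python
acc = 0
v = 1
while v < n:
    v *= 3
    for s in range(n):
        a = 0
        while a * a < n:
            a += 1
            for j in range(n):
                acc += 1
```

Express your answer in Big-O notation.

Each loop level contributes: log n × n × √n × n. Multiplying the contributions gives O(n^2√n log n).

Answer: O(n^2√n log n)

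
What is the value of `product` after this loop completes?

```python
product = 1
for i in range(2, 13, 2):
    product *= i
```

Product of even numbers 2 to 12
`product` takes the values: 1 → 2 → 8 → 48 → 384 → 3840 → 46080

Answer: 46080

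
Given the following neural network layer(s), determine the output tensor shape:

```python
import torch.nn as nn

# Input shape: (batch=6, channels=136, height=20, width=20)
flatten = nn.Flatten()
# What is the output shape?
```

Input: (6, 136, 20, 20) -> Output: (6, 54400)

Answer: (6, 54400)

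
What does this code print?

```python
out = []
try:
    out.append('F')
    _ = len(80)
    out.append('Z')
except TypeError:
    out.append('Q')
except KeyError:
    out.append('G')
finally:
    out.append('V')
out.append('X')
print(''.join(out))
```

Execution trace: 'F' (try body) → 'Q' (except TypeError) → 'V' (finally) → 'X' (after the try/except). Output: FQVX

Answer: FQVX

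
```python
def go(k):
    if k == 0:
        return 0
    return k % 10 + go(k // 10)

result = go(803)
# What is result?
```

Sum of digits of 803: 3 + 0 + 8 = 11

Answer: 11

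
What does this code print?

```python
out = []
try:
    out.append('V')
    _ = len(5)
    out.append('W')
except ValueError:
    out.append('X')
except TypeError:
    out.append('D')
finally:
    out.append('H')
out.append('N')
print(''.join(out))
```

Execution trace: 'V' (try body) → 'D' (except TypeError) → 'H' (finally) → 'N' (after the try/except). Output: VDHN

Answer: VDHN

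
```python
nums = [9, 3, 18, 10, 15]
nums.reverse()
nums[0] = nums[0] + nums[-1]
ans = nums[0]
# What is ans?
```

Trace:
`nums = [9, 3, 18, 10, 15]` → nums = [9, 3, 18, 10, 15]
`nums.reverse()` → nums = [15, 10, 18, 3, 9]
`nums[0] = nums[0] + nums[-1]` → nums = [24, 10, 18, 3, 9]
`ans = nums[0]` → ans = 24
So ans = 24

Answer: 24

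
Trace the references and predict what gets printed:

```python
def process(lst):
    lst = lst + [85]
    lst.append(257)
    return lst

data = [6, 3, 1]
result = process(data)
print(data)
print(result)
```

Key concept: rebinding parameter vs mutation.
Step by step:
`data = [6, 3, 1]` → data = [6, 3, 1]
`result = process(data)` → result = [6, 3, 1, 85, 257]
`print(data)` → prints [6, 3, 1]
`print(result)` → prints [6, 3, 1, 85, 257]

Answer:
[6, 3, 1]
[6, 3, 1, 85, 257]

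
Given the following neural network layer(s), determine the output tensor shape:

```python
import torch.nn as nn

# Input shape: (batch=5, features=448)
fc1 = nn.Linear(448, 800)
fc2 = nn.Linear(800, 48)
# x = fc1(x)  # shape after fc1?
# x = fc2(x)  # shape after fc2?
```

Input: (5, 448) -> after fc1: (5, 800) -> Output: (5, 48)

Answer: (5, 48)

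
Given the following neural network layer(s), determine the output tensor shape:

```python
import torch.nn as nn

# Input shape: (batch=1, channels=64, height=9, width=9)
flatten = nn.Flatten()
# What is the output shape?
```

Input: (1, 64, 9, 9) -> Output: (1, 5184)

Answer: (1, 5184)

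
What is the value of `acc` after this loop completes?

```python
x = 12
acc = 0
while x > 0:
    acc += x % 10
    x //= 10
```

Sum digits of 12
`acc` takes the values: 0 → 2 → 3

Answer: 3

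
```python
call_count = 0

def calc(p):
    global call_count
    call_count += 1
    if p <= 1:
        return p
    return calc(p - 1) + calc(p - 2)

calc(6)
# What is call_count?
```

Calls(p) = 1 + Calls(p-1) + Calls(p-2); Calls(0)=Calls(1)=1. For p=6 this gives 25.

Answer: 25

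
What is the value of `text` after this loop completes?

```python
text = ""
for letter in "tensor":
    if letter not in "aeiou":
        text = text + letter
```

Remove vowels from 'tensor'
`text` takes the values: "" → "t" → "tn" → "tns" → "tnsr"

Answer: "tnsr"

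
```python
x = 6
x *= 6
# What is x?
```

Trace:
`x = 6` → x = 6
`x *= 6` → x = 36
So x = 36

Answer: 36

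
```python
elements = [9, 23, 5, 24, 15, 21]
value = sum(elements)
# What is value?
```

Trace:
`elements = [9, 23, 5, 24, 15, 21]` → elements = [9, 23, 5, 24, 15, 21]
`value = sum(elements)` → value = 97
So value = 97

Answer: 97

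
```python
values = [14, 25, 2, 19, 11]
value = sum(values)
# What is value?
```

Trace:
`values = [14, 25, 2, 19, 11]` → values = [14, 25, 2, 19, 11]
`value = sum(values)` → value = 71
So value = 71

Answer: 71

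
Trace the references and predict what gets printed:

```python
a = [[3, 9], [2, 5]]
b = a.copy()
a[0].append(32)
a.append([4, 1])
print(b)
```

Key concept: shallow copy with nested lists.
Step by step:
`a = [[3, 9], [2, 5]]` → a = [[3, 9], [2, 5]]
`b = a.copy()` → b = [[3, 9], [2, 5]]
`a[0].append(32)` → a = [[3, 9, 32], [2, 5]]; b = [[3, 9, 32], [2, 5]]
`a.append([4, 1])` → a = [[3, 9, 32], [2, 5], [4, 1]]
`print(b)` → prints [[3, 9, 32], [2, 5]]

Answer: [[3, 9, 32], [2, 5]]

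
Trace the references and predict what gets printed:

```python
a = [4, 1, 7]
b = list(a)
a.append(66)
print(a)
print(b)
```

Key concept: list() constructor creates copy.
Step by step:
`a = [4, 1, 7]` → a = [4, 1, 7]
`b = list(a)` → b = [4, 1, 7]
`a.append(66)` → a = [4, 1, 7, 66]
`print(a)` → prints [4, 1, 7, 66]
`print(b)` → prints [4, 1, 7]

Answer:
[4, 1, 7, 66]
[4, 1, 7]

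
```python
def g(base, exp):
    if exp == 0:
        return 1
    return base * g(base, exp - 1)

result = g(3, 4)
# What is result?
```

g(3, 4) = 3 * 3 * 3 * 3 = 81

Answer: 81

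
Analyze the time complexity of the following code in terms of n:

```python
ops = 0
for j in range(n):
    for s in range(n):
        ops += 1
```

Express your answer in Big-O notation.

Each loop level contributes: n × n. Multiplying the contributions gives O(n^2).

Answer: O(n^2)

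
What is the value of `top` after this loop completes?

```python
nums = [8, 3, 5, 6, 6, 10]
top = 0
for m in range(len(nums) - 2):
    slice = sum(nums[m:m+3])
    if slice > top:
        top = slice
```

Max sum of 3-element window in [8, 3, 5, 6, 6, 10]
`top` takes the values: 0 → 16 → 17 → 22

Answer: 22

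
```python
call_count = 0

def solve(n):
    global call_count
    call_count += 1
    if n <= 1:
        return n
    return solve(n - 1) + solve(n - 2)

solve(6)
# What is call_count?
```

Calls(n) = 1 + Calls(n-1) + Calls(n-2); Calls(0)=Calls(1)=1. For n=6 this gives 25.

Answer: 25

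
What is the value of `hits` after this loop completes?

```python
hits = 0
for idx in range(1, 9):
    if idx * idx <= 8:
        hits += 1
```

Count numbers where idx² ≤ 8
`hits` takes the values: 0 → 1 → 2

Answer: 2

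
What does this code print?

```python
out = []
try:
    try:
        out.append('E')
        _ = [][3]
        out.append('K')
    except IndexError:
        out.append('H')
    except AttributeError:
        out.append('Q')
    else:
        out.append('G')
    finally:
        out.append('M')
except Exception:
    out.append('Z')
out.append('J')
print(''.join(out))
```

Execution trace: 'E' (inner try body) → 'H' (inner except IndexError) → 'M' (inner finally) → 'J' (after the try/except). Output: EHMJ

Answer: EHMJ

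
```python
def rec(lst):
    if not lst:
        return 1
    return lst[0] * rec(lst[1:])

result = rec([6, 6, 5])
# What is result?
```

Product over [6, 6, 5] = 6 * 6 * 5 = 180

Answer: 180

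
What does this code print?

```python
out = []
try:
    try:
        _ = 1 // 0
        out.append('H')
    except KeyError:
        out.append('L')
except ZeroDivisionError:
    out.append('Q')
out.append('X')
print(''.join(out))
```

Execution trace: 'Q' (outer except ZeroDivisionError) → 'X' (after the try/except). Output: QX

Answer: QX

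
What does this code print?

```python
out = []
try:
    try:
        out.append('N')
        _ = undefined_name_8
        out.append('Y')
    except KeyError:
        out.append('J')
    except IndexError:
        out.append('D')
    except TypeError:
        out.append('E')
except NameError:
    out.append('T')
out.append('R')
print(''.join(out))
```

Execution trace: 'N' (try body) → 'T' (outer except NameError) → 'R' (after the try/except). Output: NTR

Answer: NTR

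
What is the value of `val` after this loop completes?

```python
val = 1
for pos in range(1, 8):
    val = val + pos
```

Start at 1, add 1 through 7
`val` takes the values: 1 → 2 → 4 → 7 → 11 → 16 → 22 → 29

Answer: 29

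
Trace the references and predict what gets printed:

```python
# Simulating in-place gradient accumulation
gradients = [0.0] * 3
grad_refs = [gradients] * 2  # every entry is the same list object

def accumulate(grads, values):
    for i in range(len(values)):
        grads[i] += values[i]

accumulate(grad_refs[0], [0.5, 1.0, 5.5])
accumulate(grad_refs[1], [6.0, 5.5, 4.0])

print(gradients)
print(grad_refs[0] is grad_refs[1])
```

Key concept: gradient accumulation aliasing.
Step by step:
`gradients = [0.0] * 3` → gradients = [0.0, 0.0, 0.0]
`grad_refs = [gradients] * 2` → grad_refs = [[0.0, 0.0, 0.0], [0.0, 0.0, 0.0]]
`accumulate(grad_refs[0], [0.5, 1.0, 5.5])` → gradients = [0.5, 1.0, 5.5]; grad_refs = [[0.5, 1.0, 5.5], [0.5, 1.0, 5.5]]
`accumulate(grad_refs[1], [6.0, 5.5, 4.0])` → gradients = [6.5, 6.5, 9.5]; grad_refs = [[6.5, 6.5, 9.5], [6.5, 6.5, 9.5]]
`print(gradients)` → prints [6.5, 6.5, 9.5]
`print(grad_refs[0] is grad_refs[1])` → prints True

Answer:
[6.5, 6.5, 9.5]
True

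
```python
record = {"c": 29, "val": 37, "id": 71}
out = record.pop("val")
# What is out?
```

Trace:
`record = {"c": 29, "val": 37, "id": 71}` → record = {'c': 29, 'val': 37, 'id': 71}
`out = record.pop("val")` → record = {'c': 29, 'id': 71}; out = 37
So out = 37

Answer: 37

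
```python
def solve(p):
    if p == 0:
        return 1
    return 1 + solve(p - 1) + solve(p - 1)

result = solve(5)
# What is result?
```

solve(p) = 1 + 2·solve(p-1), solve(0)=1. Closed form: (1+1)·2^5 - 1 = 63.

Answer: 63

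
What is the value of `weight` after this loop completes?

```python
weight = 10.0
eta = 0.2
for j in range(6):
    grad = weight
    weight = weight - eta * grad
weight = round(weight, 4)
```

Gradient descent: w = 10.0 * (1 - 0.2)^6
`weight` takes the values: 10.0 → 8.0 → 6.4 → 5.12 → 4.096 → 3.2768 → 2.62144 → 2.6214

Answer: 2.6214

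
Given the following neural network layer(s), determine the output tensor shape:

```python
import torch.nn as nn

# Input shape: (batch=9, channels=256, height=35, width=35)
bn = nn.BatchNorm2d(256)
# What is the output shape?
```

Input: (9, 256, 35, 35) -> Output: (9, 256, 35, 35)

Answer: (9, 256, 35, 35)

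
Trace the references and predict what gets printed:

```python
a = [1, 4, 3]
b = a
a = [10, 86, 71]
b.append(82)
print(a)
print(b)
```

Key concept: rebinding vs mutation: a is rebound to a new list, b still points at the original.
Step by step:
`a = [1, 4, 3]` → a = [1, 4, 3]
`b = a` → b = [1, 4, 3] (same object as a)
`a = [10, 86, 71]` → a = [10, 86, 71]
`b.append(82)` → b = [1, 4, 3, 82]
`print(a)` → prints [10, 86, 71]
`print(b)` → prints [1, 4, 3, 82]

Answer:
[10, 86, 71]
[1, 4, 3, 82]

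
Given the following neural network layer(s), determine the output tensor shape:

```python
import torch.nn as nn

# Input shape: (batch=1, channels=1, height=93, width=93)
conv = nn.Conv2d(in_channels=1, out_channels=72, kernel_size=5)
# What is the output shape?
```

Input: (1, 1, 93, 93) -> Output: (1, 72, 89, 89)

Answer: (1, 72, 89, 89)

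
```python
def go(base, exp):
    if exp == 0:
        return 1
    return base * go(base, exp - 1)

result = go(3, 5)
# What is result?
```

go(3, 5) = 3 * 3 * 3 * 3 * 3 = 243

Answer: 243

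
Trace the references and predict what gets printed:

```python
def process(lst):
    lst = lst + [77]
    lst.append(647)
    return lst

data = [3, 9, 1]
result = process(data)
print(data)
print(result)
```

Key concept: rebinding parameter vs mutation.
Step by step:
`data = [3, 9, 1]` → data = [3, 9, 1]
`result = process(data)` → result = [3, 9, 1, 77, 647]
`print(data)` → prints [3, 9, 1]
`print(result)` → prints [3, 9, 1, 77, 647]

Answer:
[3, 9, 1]
[3, 9, 1, 77, 647]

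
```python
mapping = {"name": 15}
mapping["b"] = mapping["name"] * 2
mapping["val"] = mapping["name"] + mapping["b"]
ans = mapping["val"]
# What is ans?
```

Trace:
`mapping = {"name": 15}` → mapping = {'name': 15}
`mapping["b"] = mapping["name"] * 2` → mapping = {'name': 15, 'b': 30}
`mapping["val"] = mapping["name"] + mapping["b"]` → mapping = {'name': 15, 'b': 30, 'val': 45}
`ans = mapping["val"]` → ans = 45
So ans = 45

Answer: 45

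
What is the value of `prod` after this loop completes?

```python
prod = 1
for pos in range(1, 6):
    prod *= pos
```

5! = 120
`prod` takes the values: 1 → 2 → 6 → 24 → 120

Answer: 120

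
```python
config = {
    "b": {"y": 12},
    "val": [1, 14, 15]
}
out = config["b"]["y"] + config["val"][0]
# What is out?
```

Trace:
`config = { ...` → config = {'b': {'y': 12}, 'val': [1, 14, 15]}
`out = config["b"]["y"] + config["val"][0]` → out = 13
So out = 13

Answer: 13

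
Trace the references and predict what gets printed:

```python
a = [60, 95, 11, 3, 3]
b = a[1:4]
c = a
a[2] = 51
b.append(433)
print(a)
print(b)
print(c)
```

Key concept: slice vs alias.
Step by step:
`a = [60, 95, 11, 3, 3]` → a = [60, 95, 11, 3, 3]
`b = a[1:4]` → b = [95, 11, 3]
`c = a` → c = [60, 95, 11, 3, 3] (same object as a)
`a[2] = 51` → a = [60, 95, 51, 3, 3] (same object as c); c = [60, 95, 51, 3, 3] (same object as a)
`b.append(433)` → b = [95, 11, 3, 433]
`print(a)` → prints [60, 95, 51, 3, 3]
`print(b)` → prints [95, 11, 3, 433]
`print(c)` → prints [60, 95, 51, 3, 3]

Answer:
[60, 95, 51, 3, 3]
[95, 11, 3, 433]
[60, 95, 51, 3, 3]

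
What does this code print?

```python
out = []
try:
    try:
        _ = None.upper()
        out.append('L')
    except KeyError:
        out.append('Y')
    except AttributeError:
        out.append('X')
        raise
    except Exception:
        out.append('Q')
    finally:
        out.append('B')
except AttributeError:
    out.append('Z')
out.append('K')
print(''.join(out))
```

Execution trace: 'X' (inner except AttributeError) → 'B' (inner finally) → 'Z' (outer except AttributeError) → 'K' (after the try/except). Output: XBZK

Answer: XBZK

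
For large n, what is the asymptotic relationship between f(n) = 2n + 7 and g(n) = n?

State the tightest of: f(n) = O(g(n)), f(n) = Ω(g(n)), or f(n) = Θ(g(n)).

2n + 7 vs n: f(n) = Θ(g(n)) — they are asymptotically equivalent (constant factors don't affect Θ).

Answer: f(n) = Θ(g(n)) — they are asymptotically equivalent (constant factors don't affect Θ).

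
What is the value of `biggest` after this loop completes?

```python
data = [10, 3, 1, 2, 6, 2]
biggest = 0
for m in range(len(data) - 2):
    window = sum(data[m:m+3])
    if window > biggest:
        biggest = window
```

Max sum of 3-element window in [10, 3, 1, 2, 6, 2]
`biggest` takes the values: 0 → 14

Answer: 14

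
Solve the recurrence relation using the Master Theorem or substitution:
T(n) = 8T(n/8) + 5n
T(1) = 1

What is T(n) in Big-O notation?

By Master Theorem: a=8, b=8, f(n)=5n. Since log_8(8) = 1 and f(n) = Θ(n^1), Case 2 applies. T(n) = O(n log n).

Answer: O(n log n)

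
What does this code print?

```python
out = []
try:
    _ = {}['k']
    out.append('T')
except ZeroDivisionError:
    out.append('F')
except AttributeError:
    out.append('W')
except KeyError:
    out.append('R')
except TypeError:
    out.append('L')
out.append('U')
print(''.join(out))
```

Execution trace: 'R' (except KeyError) → 'U' (after the try/except). Output: RU

Answer: RU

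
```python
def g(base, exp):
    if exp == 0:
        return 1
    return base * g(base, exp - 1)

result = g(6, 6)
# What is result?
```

g(6, 6) = 6 * 6 * 6 * 6 * 6 * 6 = 46656

Answer: 46656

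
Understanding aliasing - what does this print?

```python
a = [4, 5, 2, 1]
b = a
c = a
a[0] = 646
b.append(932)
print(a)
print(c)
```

Key concept: multiple aliases.
Step by step:
`a = [4, 5, 2, 1]` → a = [4, 5, 2, 1]
`b = a` → b = [4, 5, 2, 1] (same object as a)
`c = a` → c = [4, 5, 2, 1] (same object as a, b)
`a[0] = 646` → a = [646, 5, 2, 1] (same object as b, c); b = [646, 5, 2, 1] (same object as a, c); c = [646, 5, 2, 1] (same object as a, b)
`b.append(932)` → a = [646, 5, 2, 1, 932] (same object as b, c); b = [646, 5, 2, 1, 932] (same object as a, c); c = [646, 5, 2, 1, 932] (same object as a, b)
`print(a)` → prints [646, 5, 2, 1, 932]
`print(c)` → prints [646, 5, 2, 1, 932]

Answer:
[646, 5, 2, 1, 932]
[646, 5, 2, 1, 932]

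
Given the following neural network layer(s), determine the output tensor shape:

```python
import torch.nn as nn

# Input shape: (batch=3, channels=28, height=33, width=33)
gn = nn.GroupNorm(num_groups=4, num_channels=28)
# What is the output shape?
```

Input: (3, 28, 33, 33) -> Output: (3, 28, 33, 33)

Answer: (3, 28, 33, 33)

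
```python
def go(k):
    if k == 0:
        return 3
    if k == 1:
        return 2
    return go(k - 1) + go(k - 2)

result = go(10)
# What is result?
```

Build up from base cases: go(0)=3, go(1)=2, go(2)=5, go(3)=7, go(4)=12, go(5)=19, go(6)=31, ..., go(10)=212

Answer: 212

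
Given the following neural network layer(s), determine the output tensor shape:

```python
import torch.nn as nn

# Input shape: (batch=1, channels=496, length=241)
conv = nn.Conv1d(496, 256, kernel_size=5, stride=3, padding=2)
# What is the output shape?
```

Input: (1, 496, 241) -> Output: (1, 256, 81)

Answer: (1, 256, 81)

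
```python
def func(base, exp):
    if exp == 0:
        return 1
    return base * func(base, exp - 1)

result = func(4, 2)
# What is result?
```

func(4, 2) = 4 * 4 = 16

Answer: 16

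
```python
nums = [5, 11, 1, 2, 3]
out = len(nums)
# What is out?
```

Trace:
`nums = [5, 11, 1, 2, 3]` → nums = [5, 11, 1, 2, 3]
`out = len(nums)` → out = 5
So out = 5

Answer: 5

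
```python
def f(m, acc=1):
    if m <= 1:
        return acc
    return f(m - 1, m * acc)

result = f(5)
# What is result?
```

Accumulator trace (n, acc): (5, 1) -> (4, 5) -> (3, 20) -> (2, 60) -> (1, 120) -> return 120

Answer: 120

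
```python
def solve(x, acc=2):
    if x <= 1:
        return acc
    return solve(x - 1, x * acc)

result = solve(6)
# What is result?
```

Accumulator trace (n, acc): (6, 2) -> (5, 12) -> (4, 60) -> (3, 240) -> (2, 720) -> (1, 1440) -> return 1440

Answer: 1440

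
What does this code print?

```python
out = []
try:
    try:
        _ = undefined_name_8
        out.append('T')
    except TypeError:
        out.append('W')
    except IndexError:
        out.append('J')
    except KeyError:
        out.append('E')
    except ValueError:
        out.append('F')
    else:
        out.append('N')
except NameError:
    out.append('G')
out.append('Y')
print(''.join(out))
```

Execution trace: 'G' (outer except NameError) → 'Y' (after the try/except). Output: GY

Answer: GY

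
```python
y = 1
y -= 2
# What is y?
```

Trace:
`y = 1` → y = 1
`y -= 2` → y = -1
So y = -1

Answer: -1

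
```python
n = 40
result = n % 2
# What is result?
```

Trace:
`n = 40` → n = 40
`result = n % 2` → result = 0
So result = 0

Answer: 0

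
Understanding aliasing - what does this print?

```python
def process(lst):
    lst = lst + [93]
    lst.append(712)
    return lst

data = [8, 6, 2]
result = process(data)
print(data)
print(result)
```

Key concept: rebinding parameter vs mutation.
Step by step:
`data = [8, 6, 2]` → data = [8, 6, 2]
`result = process(data)` → result = [8, 6, 2, 93, 712]
`print(data)` → prints [8, 6, 2]
`print(result)` → prints [8, 6, 2, 93, 712]

Answer:
[8, 6, 2]
[8, 6, 2, 93, 712]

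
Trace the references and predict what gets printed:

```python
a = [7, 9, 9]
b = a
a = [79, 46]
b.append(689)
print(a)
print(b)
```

Key concept: rebinding vs mutation: a is rebound to a new list, b still points at the original.
Step by step:
`a = [7, 9, 9]` → a = [7, 9, 9]
`b = a` → b = [7, 9, 9] (same object as a)
`a = [79, 46]` → a = [79, 46]
`b.append(689)` → b = [7, 9, 9, 689]
`print(a)` → prints [79, 46]
`print(b)` → prints [7, 9, 9, 689]

Answer:
[79, 46]
[7, 9, 9, 689]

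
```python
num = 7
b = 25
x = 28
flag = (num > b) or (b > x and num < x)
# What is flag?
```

Trace:
`num = 7` → num = 7
`b = 25` → b = 25
`x = 28` → x = 28
`flag = (num > b) or (b > x and num < x)` → flag = False
So flag = False

Answer: False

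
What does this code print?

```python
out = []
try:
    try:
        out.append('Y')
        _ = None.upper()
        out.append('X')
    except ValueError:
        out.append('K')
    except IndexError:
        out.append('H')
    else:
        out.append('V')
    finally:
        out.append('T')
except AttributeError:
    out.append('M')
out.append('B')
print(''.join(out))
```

Execution trace: 'Y' (inner try body) → 'T' (inner finally) → 'M' (outer except AttributeError) → 'B' (after the try/except). Output: YTMB

Answer: YTMB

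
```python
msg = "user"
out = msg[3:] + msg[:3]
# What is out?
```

Trace:
`msg = "user"` → msg = 'user'
`out = msg[3:] + msg[:3]` → out = 'ruse'
So out = 'ruse'

Answer: 'ruse'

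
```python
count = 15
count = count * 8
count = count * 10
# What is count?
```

Trace:
`count = 15` → count = 15
`count = count * 8` → count = 120
`count = count * 10` → count = 1200
So count = 1200

Answer: 1200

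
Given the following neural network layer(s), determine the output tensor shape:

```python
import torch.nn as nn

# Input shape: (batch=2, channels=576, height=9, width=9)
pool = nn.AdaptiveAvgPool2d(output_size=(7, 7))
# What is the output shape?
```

Input: (2, 576, 9, 9) -> Output: (2, 576, 7, 7)

Answer: (2, 576, 7, 7)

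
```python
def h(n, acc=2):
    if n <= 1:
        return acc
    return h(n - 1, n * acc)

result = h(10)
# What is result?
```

Accumulator trace (n, acc): (10, 2) -> (9, 20) -> (8, 180) -> (7, 1440) -> (6, 10080) -> (5, 60480) -> (4, 302400) -> (3, 1209600) -> (2, 3628800) -> (1, 7257600) -> return 7257600

Answer: 7257600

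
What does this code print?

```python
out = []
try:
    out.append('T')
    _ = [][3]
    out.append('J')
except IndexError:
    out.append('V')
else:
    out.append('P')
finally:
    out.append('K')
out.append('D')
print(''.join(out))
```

Execution trace: 'T' (try body) → 'V' (except IndexError) → 'K' (finally) → 'D' (after the try/except). Output: TVKD

Answer: TVKD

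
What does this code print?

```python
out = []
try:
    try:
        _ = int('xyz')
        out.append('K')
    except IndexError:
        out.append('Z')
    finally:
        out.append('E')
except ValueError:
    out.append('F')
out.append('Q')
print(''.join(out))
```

Execution trace: 'E' (inner finally) → 'F' (outer except ValueError) → 'Q' (after the try/except). Output: EFQ

Answer: EFQ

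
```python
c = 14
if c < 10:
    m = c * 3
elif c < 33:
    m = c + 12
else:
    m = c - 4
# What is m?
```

Trace:
`c = 14` → c = 14
`if c < 10: ...` → c < 10 is False, c < 33 is True → m = 26
So m = 26

Answer: 26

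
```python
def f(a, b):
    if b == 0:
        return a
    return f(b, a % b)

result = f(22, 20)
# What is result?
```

f(22, 20) -> f(20, 2) -> f(2, 0) -> 2

Answer: 2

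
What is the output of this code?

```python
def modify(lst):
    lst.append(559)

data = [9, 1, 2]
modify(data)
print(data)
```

Key concept: function modifies passed list.
Step by step:
`data = [9, 1, 2]` → data = [9, 1, 2]
`modify(data)` → data = [9, 1, 2, 559]
`print(data)` → prints [9, 1, 2, 559]

Answer: [9, 1, 2, 559]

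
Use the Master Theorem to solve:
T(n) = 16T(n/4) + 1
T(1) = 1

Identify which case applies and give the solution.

a=16, b=4, f(n)=1. log_4(16) = 2. Since c=0 < 2, Case 1 applies: T(n) = Θ(n^log_b(a)) = O(n^2).

Answer: O(n^2) - Case 1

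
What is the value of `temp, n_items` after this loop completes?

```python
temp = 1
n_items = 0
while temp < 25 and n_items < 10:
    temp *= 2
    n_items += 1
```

Double until >= 25 or 10 iterations
`temp, n_items` takes the values: (1, 0) → (2, 0) → (2, 1) → (4, 1) → (4, 2) → (8, 2) → (8, 3) → (16, 3) → (16, 4) → (32, 4) → (32, 5)

Answer: 32, 5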